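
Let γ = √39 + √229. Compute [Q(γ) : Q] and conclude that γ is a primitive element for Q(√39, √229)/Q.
[Q(γ) : Q] = 4 (equivalently, Q(γ) = Q(√39, √229))

Obviously Q(γ) ⊆ Q(√39, √229), and [Q(√39, √229):Q] = 4 (since 39, 229 are distinct squarefree integers > 1 with 8931 not a perfect square). To show equality we compute the minimal polynomial of γ. From γ = √39 + √229: γ^2 = 39 + 2√(8931) + 229 = 268 + 2√(8931), so γ^2 - 268 = 2√(8931); squaring, (γ^2 - 268)^2 = 4·8931, i.e. γ^4 - 536γ^2 + 71824 - 35724 = 0, i.e. γ^4 - 536γ^2 + 36100 = 0. So γ is a root of x^4 - 536x^2 + 36100. This polynomial is irreducible over Q: it has no rational root (each ±√39 ± √229 is irrational), and any factorization into two quadratics over Q would force √(8931) ∈ Q (pairing opposite roots) or √39, √229 ∈ Q (other pairings), all impossible. Hence [Q(γ):Q] = 4 = [Q(√39, √229):Q], so Q(γ) = Q(√39, √229).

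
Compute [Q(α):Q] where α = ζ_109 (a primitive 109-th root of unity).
[Q(α):Q] = 108

The minimal polynomial of ζ_109 over Q is the 109-th cyclotomic polynomial Φ_109(x), which is irreducible over Q and has degree φ(109) = 108. Hence [Q(α):Q] = φ(109) = 108.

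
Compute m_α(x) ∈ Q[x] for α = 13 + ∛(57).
m_α(x) = x^3 - 39x^2 + 507x - 2254

Set β = α - 13 = ∛(57), so β^3 = 57. Then (α - 13)^3 - 57 = 0, i.e. α is a root of g(x) = (x - 13)^3 - 57 = x^3 - 39x^2 + 507x - 2254. Since g(x) = h(x - 13) where h(x) = x^3 - 57, and h is irreducible over Q (because 57 is not a perfect cube, so h has no rational root, and a monic cubic with no rational root is irreducible), g is also irreducible (irreducibility is preserved under the substitution x → x - 13). Hence m_α(x) = x^3 - 39x^2 + 507x - 2254.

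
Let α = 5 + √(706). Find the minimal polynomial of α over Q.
m_α(x) = x^2 - 10x - 681

From α - 5 = √(706), squaring gives (α - 5)^2 = 706, i.e. α^2 - 10α + 25 = 706, so α^2 - 10α - 681 = 0. The discriminant of x^2 - 10x - 681 is (-10)^2 - 4·(-681) = 100 + 2724 = 2824, and 4·(706) is not a perfect square in Q since 706 is squarefree and ≠ 1. Hence x^2 - 10x - 681 is irreducible over Q and is the minimal polynomial of α.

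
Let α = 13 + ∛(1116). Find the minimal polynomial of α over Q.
m_α(x) = x^3 - 39x^2 + 507x - 3313

Set β = α - 13 = ∛(1116), so β^3 = 1116. Then (α - 13)^3 - 1116 = 0, i.e. α is a root of g(x) = (x - 13)^3 - 1116 = x^3 - 39x^2 + 507x - 3313. Since g(x) = h(x - 13) where h(x) = x^3 - 1116, and h is irreducible over Q (because 1116 is not a perfect cube, so h has no rational root, and a monic cubic with no rational root is irreducible), g is also irreducible (irreducibility is preserved under the substitution x → x - 13). Hence m_α(x) = x^3 - 39x^2 + 507x - 3313.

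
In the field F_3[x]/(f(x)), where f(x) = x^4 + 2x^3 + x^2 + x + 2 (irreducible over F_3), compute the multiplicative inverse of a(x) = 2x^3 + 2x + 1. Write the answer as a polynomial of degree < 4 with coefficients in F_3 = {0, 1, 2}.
a(x)^(-1) ≡ x + 2 (mod f(x))

Since f is irreducible over F_3, F_3[x]/(f) is a field and a(x) ≠ 0 has an inverse. Apply the extended Euclidean algorithm to f(x) and a(x) in F_3[x]: f(x) = (2x + 1)·a(x) + (1). The last nonzero remainder is the constant 1 = gcd(f, a) in F_3. Back-substituting through the division chain expresses 1 = s(x)·a(x) + t(x)·f(x) with s(x) ≡ x + 2 (mod f), so a(x)^(-1) ≡ s(x) = x + 2 (mod f). Check: (2x^3 + 2x + 1)·(x + 2) = 2x^4 + x^3 + 2x^2 + 2x + 2 ≡ 1 (mod x^4 + 2x^3 + x^2 + x + 2).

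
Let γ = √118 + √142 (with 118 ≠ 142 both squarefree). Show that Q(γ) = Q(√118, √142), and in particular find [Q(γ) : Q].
[Q(γ) : Q] = 4 (equivalently, Q(γ) = Q(√118, √142))

Obviously Q(γ) ⊆ Q(√118, √142), and [Q(√118, √142):Q] = 4 (since 118, 142 are distinct squarefree integers > 1 with 16756 not a perfect square). To show equality we compute the minimal polynomial of γ. From γ = √118 + √142: γ^2 = 118 + 2√(16756) + 142 = 260 + 2√(16756), so γ^2 - 260 = 2√(16756); squaring, (γ^2 - 260)^2 = 4·16756, i.e. γ^4 - 520γ^2 + 67600 - 67024 = 0, i.e. γ^4 - 520γ^2 + 576 = 0. So γ is a root of x^4 - 520x^2 + 576. This polynomial is irreducible over Q: it has no rational root (each ±√118 ± √142 is irrational), and any factorization into two quadratics over Q would force √(16756) ∈ Q (pairing opposite roots) or √118, √142 ∈ Q (other pairings), all impossible. Hence [Q(γ):Q] = 4 = [Q(√118, √142):Q], so Q(γ) = Q(√118, √142).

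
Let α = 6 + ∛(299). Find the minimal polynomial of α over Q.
m_α(x) = x^3 - 18x^2 + 108x - 515

Set β = α - 6 = ∛(299), so β^3 = 299. Then (α - 6)^3 - 299 = 0, i.e. α is a root of g(x) = (x - 6)^3 - 299 = x^3 - 18x^2 + 108x - 515. Since g(x) = h(x - 6) where h(x) = x^3 - 299, and h is irreducible over Q (because 299 is not a perfect cube, so h has no rational root, and a monic cubic with no rational root is irreducible), g is also irreducible (irreducibility is preserved under the substitution x → x - 6). Hence m_α(x) = x^3 - 18x^2 + 108x - 515.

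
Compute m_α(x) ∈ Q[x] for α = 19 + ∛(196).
m_α(x) = x^3 - 57x^2 + 1083x - 7055

Set β = α - 19 = ∛(196), so β^3 = 196. Then (α - 19)^3 - 196 = 0, i.e. α is a root of g(x) = (x - 19)^3 - 196 = x^3 - 57x^2 + 1083x - 7055. Since g(x) = h(x - 19) where h(x) = x^3 - 196, and h is irreducible over Q (because 196 is not a perfect cube, so h has no rational root, and a monic cubic with no rational root is irreducible), g is also irreducible (irreducibility is preserved under the substitution x → x - 19). Hence m_α(x) = x^3 - 57x^2 + 1083x - 7055.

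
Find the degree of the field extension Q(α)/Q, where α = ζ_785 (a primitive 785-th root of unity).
[Q(α):Q] = 624

The minimal polynomial of ζ_785 over Q is the 785-th cyclotomic polynomial Φ_785(x), which is irreducible over Q and has degree φ(785) = 624. Hence [Q(α):Q] = φ(785) = 624.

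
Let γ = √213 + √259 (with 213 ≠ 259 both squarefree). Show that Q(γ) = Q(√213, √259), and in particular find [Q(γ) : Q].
[Q(γ) : Q] = 4 (equivalently, Q(γ) = Q(√213, √259))

Obviously Q(γ) ⊆ Q(√213, √259), and [Q(√213, √259):Q] = 4 (since 213, 259 are distinct squarefree integers > 1 with 55167 not a perfect square). To show equality we compute the minimal polynomial of γ. From γ = √213 + √259: γ^2 = 213 + 2√(55167) + 259 = 472 + 2√(55167), so γ^2 - 472 = 2√(55167); squaring, (γ^2 - 472)^2 = 4·55167, i.e. γ^4 - 944γ^2 + 222784 - 220668 = 0, i.e. γ^4 - 944γ^2 + 2116 = 0. So γ is a root of x^4 - 944x^2 + 2116. This polynomial is irreducible over Q: it has no rational root (each ±√213 ± √259 is irrational), and any factorization into two quadratics over Q would force √(55167) ∈ Q (pairing opposite roots) or √213, √259 ∈ Q (other pairings), all impossible. Hence [Q(γ):Q] = 4 = [Q(√213, √259):Q], so Q(γ) = Q(√213, √259).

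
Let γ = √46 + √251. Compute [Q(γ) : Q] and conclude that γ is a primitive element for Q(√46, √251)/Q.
[Q(γ) : Q] = 4 (equivalently, Q(γ) = Q(√46, √251))

Obviously Q(γ) ⊆ Q(√46, √251), and [Q(√46, √251):Q] = 4 (since 46, 251 are distinct squarefree integers > 1 with 11546 not a perfect square). To show equality we compute the minimal polynomial of γ. From γ = √46 + √251: γ^2 = 46 + 2√(11546) + 251 = 297 + 2√(11546), so γ^2 - 297 = 2√(11546); squaring, (γ^2 - 297)^2 = 4·11546, i.e. γ^4 - 594γ^2 + 88209 - 46184 = 0, i.e. γ^4 - 594γ^2 + 42025 = 0. So γ is a root of x^4 - 594x^2 + 42025. This polynomial is irreducible over Q: it has no rational root (each ±√46 ± √251 is irrational), and any factorization into two quadratics over Q would force √(11546) ∈ Q (pairing opposite roots) or √46, √251 ∈ Q (other pairings), all impossible. Hence [Q(γ):Q] = 4 = [Q(√46, √251):Q], so Q(γ) = Q(√46, √251).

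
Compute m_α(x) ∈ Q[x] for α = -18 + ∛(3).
m_α(x) = x^3 + 54x^2 + 972x + 5829

Set β = α + 18 = ∛(3), so β^3 = 3. Then (α + 18)^3 - 3 = 0, i.e. α is a root of g(x) = (x + 18)^3 - 3 = x^3 + 54x^2 + 972x + 5829. Since g(x) = h(x + 18) where h(x) = x^3 - 3, and h is irreducible over Q (because 3 is not a perfect cube, so h has no rational root, and a monic cubic with no rational root is irreducible), g is also irreducible (irreducibility is preserved under the substitution x → x + 18). Hence m_α(x) = x^3 + 54x^2 + 972x + 5829.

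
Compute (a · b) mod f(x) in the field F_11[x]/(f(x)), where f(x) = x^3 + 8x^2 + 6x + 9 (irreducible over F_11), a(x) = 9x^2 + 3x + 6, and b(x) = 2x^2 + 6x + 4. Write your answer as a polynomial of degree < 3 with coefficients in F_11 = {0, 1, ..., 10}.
a · b ≡ 3x^2 + 5x + 10 (mod f(x))

Multiply in F_11[x]: a(x)·b(x) = (9x^2 + 3x + 6)·(2x^2 + 6x + 4) = 7x^4 + 5x^3 + 4x + 2. This has degree ≥ 3, so divide by f(x) over F_11: 7x^4 + 5x^3 + 4x + 2 = (7x + 4)·(x^3 + 8x^2 + 6x + 9) + (3x^2 + 5x + 10). Hence a·b ≡ 3x^2 + 5x + 10 (mod f). (F_11[x]/(f) is a field with 11^3 = 1331 elements since f is irreducible of degree 3.)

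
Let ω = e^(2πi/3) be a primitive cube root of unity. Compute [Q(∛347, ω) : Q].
[Q(∛347, ω) : Q] = 6

[Q(∛347):Q] = 3 (min poly x^3 - 347, irreducible since 347 is not a perfect cube). [Q(ω):Q] = 2 (min poly x^2 + x + 1). Since Q(∛347) ⊂ R and ω ∉ R, we have ω ∉ Q(∛347), so x^2 + x + 1 remains irreducible over Q(∛347) and [Q(∛347, ω) : Q(∛347)] = 2. By the tower law, [Q(∛347, ω) : Q] = 3 · 2 = 6. (In fact Q(∛347, ω) is the splitting field of x^3 - 347 over Q.)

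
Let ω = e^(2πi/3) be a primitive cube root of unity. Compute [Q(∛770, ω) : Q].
[Q(∛770, ω) : Q] = 6

[Q(∛770):Q] = 3 (min poly x^3 - 770, irreducible since 770 is not a perfect cube). [Q(ω):Q] = 2 (min poly x^2 + x + 1). Since Q(∛770) ⊂ R and ω ∉ R, we have ω ∉ Q(∛770), so x^2 + x + 1 remains irreducible over Q(∛770) and [Q(∛770, ω) : Q(∛770)] = 2. By the tower law, [Q(∛770, ω) : Q] = 3 · 2 = 6. (In fact Q(∛770, ω) is the splitting field of x^3 - 770 over Q.)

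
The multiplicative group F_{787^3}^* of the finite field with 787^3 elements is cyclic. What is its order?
|F_{787^3}^*| = 487443402

F_{787^3} has 787^3 = 487443403 elements; its multiplicative group consists of all nonzero elements, so |F_{787^3}^*| = 487443403 - 1 = 487443402. (It is cyclic since any finite subgroup of the multiplicative group of a field is cyclic.)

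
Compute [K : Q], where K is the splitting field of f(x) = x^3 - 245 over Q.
[K : Q] = 6

The roots of x^3 - 245 are ∛245, ω∛245, ω^2∛245 where ω = e^(2πi/3) is a primitive cube root of unity, so K = Q(∛245, ω). Now [Q(∛245):Q] = 3 (since 245 is not a perfect cube, x^3 - 245 is irreducible) and [Q(ω):Q] = 2. Both 2 and 3 divide [K:Q], and [K:Q] ≤ 3·2 = 6, so [K:Q] = 6. (Equivalently: Q(∛245) ⊂ R but ω ∉ R, so [K : Q(∛245)] = 2.)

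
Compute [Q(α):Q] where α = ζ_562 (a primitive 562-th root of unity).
[Q(α):Q] = 280

The minimal polynomial of ζ_562 over Q is the 562-th cyclotomic polynomial Φ_562(x), which is irreducible over Q and has degree φ(562) = 280. Hence [Q(α):Q] = φ(562) = 280.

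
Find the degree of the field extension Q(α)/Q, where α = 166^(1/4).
[Q(α):Q] = 4

α is a root of x^4 - 166. By Eisenstein's criterion at the prime p = 2 (which divides the constant term 166 but p^2 = 4 does not, since 166 is squarefree), x^4 - 166 is irreducible over Q. Hence [Q(α):Q] = 4.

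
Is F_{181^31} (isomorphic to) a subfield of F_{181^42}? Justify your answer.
No: F_{181^31} is not a subfield of F_{181^42}

F_{p^m} embeds in F_{p^n} iff m | n. Here 31 ∤ 42 (since 42 = 1·31 + 11 with remainder 11 ≠ 0), so F_{181^31} is not a subfield of F_{181^42}. Equivalently: if it were, the tower law would give 31 = [F_{181^31}:F_181] dividing [F_{181^42}:F_181] = 42, contradiction.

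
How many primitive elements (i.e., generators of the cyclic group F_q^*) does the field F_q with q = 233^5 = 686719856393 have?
There are φ(686719856392) = 320825736000 primitive elements

F_q^* is cyclic of order q - 1 = 686719856392. A cyclic group of order m has exactly φ(m) generators. Here m = 686719856392 = 2^3 · 29 · 31 · 95483851, so the number of primitive elements is φ(686719856392) = 320825736000.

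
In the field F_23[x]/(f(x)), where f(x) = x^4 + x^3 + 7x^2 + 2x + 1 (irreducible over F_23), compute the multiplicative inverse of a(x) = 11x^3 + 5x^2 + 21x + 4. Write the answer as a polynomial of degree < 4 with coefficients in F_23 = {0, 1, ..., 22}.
a(x)^(-1) ≡ 18x^3 + 19x^2 + 14x + 21 (mod f(x))

Since f is irreducible over F_23, F_23[x]/(f) is a field and a(x) ≠ 0 has an inverse. Apply the extended Euclidean algorithm to f(x) and a(x) in F_23[x]: f(x) = (21x + 1)·a(x) + (21x^2 + 12x + 20);  a(x) = (6x + 22)·(21x^2 + 12x + 20) + (5x + 1);  (21x^2 + 12x + 20) = (18x + 8)·(5x + 1) + (12). The last nonzero remainder is the constant 12 = gcd(f, a) in F_23. Back-substituting through the division chain expresses 12 = s(x)·a(x) + t(x)·f(x) with s(x) ≡ 9x^3 + 21x^2 + 7x + 22 (mod f), so (9x^3 + 21x^2 + 7x + 22)·a(x) ≡ 12 (mod f). Multiplying by 12^(-1) ≡ 2 in F_23 gives a(x)^(-1) ≡ 2·(9x^3 + 21x^2 + 7x + 22) ≡ 18x^3 + 19x^2 + 14x + 21 (mod f). Check: (11x^3 + 5x^2 + 21x + 4)·(18x^3 + 19x^2 + 14x + 21) = 14x^6 + 6x^4 + 13x^3 + 15x^2 + 14x + 15 ≡ 1 (mod x^4 + x^3 + 7x^2 + 2x + 1).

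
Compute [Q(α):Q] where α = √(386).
[Q(α):Q] = 2

[Q(α):Q] equals the degree of the minimal polynomial of α. Here α^2 = 386 and x^2 - 386 is irreducible (d = 386 is squarefree, ≠ 1, hence not a square), so deg(m_α) = 2. Thus [Q(α):Q] = 2.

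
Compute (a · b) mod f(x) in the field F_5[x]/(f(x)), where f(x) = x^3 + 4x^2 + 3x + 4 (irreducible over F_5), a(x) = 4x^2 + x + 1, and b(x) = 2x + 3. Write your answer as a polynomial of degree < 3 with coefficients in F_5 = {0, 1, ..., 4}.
a · b ≡ 2x^2 + x + 1 (mod f(x))

Multiply in F_5[x]: a(x)·b(x) = (4x^2 + x + 1)·(2x + 3) = 3x^3 + 4x^2 + 3. This has degree ≥ 3, so divide by f(x) over F_5: 3x^3 + 4x^2 + 3 = (3)·(x^3 + 4x^2 + 3x + 4) + (2x^2 + x + 1). Hence a·b ≡ 2x^2 + x + 1 (mod f). (F_5[x]/(f) is a field with 5^3 = 125 elements since f is irreducible of degree 3.)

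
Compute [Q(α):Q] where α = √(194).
[Q(α):Q] = 2

[Q(α):Q] equals the degree of the minimal polynomial of α. Here α^2 = 194 and x^2 - 194 is irreducible (d = 194 is squarefree, ≠ 1, hence not a square), so deg(m_α) = 2. Thus [Q(α):Q] = 2.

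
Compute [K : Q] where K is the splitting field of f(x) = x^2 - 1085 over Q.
[K : Q] = 2

f(x) = x^2 - 1085 factors as (x - √1085)(x + √1085). The splitting field is K = Q(√1085). Since 1085 is squarefree and > 1, it is not a perfect square, so x^2 - 1085 is irreducible over Q and [Q(√1085) : Q] = 2. Hence [K : Q] = 2.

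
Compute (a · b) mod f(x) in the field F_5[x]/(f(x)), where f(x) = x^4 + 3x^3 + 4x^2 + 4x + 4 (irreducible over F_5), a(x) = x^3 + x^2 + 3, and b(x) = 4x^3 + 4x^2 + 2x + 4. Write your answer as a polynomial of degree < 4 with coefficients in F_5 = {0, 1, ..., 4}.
a · b ≡ 2x^3 + 3x^2 + 4x + 4 (mod f(x))

Multiply in F_5[x]: a(x)·b(x) = (x^3 + x^2 + 3)·(4x^3 + 4x^2 + 2x + 4) = 4x^6 + 3x^5 + x^4 + 3x^3 + x^2 + x + 2. This has degree ≥ 4, so divide by f(x) over F_5: 4x^6 + 3x^5 + x^4 + 3x^3 + x^2 + x + 2 = (4x^2 + x + 2)·(x^4 + 3x^3 + 4x^2 + 4x + 4) + (2x^3 + 3x^2 + 4x + 4). Hence a·b ≡ 2x^3 + 3x^2 + 4x + 4 (mod f). (F_5[x]/(f) is a field with 5^4 = 625 elements since f is irreducible of degree 4.)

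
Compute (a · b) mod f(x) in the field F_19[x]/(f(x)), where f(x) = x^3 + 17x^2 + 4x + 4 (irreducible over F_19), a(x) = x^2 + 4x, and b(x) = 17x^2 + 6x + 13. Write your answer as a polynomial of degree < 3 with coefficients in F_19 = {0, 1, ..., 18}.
a · b ≡ 14x^2 + 8x + 5 (mod f(x))

Multiply in F_19[x]: a(x)·b(x) = (x^2 + 4x)·(17x^2 + 6x + 13) = 17x^4 + 17x^3 + 18x^2 + 14x. This has degree ≥ 3, so divide by f(x) over F_19: 17x^4 + 17x^3 + 18x^2 + 14x = (17x + 13)·(x^3 + 17x^2 + 4x + 4) + (14x^2 + 8x + 5). Hence a·b ≡ 14x^2 + 8x + 5 (mod f). (F_19[x]/(f) is a field with 19^3 = 6859 elements since f is irreducible of degree 3.)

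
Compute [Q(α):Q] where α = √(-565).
[Q(α):Q] = 2

[Q(α):Q] equals the degree of the minimal polynomial of α. Here α^2 = -565 and x^2 + 565 is irreducible (d = -565 is squarefree, ≠ 1, hence not a square), so deg(m_α) = 2. Thus [Q(α):Q] = 2.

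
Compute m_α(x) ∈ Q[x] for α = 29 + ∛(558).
m_α(x) = x^3 - 87x^2 + 2523x - 24947

Set β = α - 29 = ∛(558), so β^3 = 558. Then (α - 29)^3 - 558 = 0, i.e. α is a root of g(x) = (x - 29)^3 - 558 = x^3 - 87x^2 + 2523x - 24947. Since g(x) = h(x - 29) where h(x) = x^3 - 558, and h is irreducible over Q (because 558 is not a perfect cube, so h has no rational root, and a monic cubic with no rational root is irreducible), g is also irreducible (irreducibility is preserved under the substitution x → x - 29). Hence m_α(x) = x^3 - 87x^2 + 2523x - 24947.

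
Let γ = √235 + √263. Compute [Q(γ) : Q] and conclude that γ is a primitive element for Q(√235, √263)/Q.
[Q(γ) : Q] = 4 (equivalently, Q(γ) = Q(√235, √263))

Obviously Q(γ) ⊆ Q(√235, √263), and [Q(√235, √263):Q] = 4 (since 235, 263 are distinct squarefree integers > 1 with 61805 not a perfect square). To show equality we compute the minimal polynomial of γ. From γ = √235 + √263: γ^2 = 235 + 2√(61805) + 263 = 498 + 2√(61805), so γ^2 - 498 = 2√(61805); squaring, (γ^2 - 498)^2 = 4·61805, i.e. γ^4 - 996γ^2 + 248004 - 247220 = 0, i.e. γ^4 - 996γ^2 + 784 = 0. So γ is a root of x^4 - 996x^2 + 784. This polynomial is irreducible over Q: it has no rational root (each ±√235 ± √263 is irrational), and any factorization into two quadratics over Q would force √(61805) ∈ Q (pairing opposite roots) or √235, √263 ∈ Q (other pairings), all impossible. Hence [Q(γ):Q] = 4 = [Q(√235, √263):Q], so Q(γ) = Q(√235, √263).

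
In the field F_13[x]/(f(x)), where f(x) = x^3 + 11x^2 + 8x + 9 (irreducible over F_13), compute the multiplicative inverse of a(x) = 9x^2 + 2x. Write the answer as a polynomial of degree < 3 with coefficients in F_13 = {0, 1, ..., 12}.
a(x)^(-1) ≡ 8x^2 + 5x (mod f(x))

Since f is irreducible over F_13, F_13[x]/(f) is a field and a(x) ≠ 0 has an inverse. Apply the extended Euclidean algorithm to f(x) and a(x) in F_13[x]: f(x) = (3x + 2)·a(x) + (4x + 9);  a(x) = (12x + 6)·(4x + 9) + (11). The last nonzero remainder is the constant 11 = gcd(f, a) in F_13. Back-substituting through the division chain expresses 11 = s(x)·a(x) + t(x)·f(x) with s(x) ≡ 10x^2 + 3x (mod f), so (10x^2 + 3x)·a(x) ≡ 11 (mod f). Multiplying by 11^(-1) ≡ 6 in F_13 gives a(x)^(-1) ≡ 6·(10x^2 + 3x) ≡ 8x^2 + 5x (mod f). Check: (9x^2 + 2x)·(8x^2 + 5x) = 7x^4 + 9x^3 + 10x^2 ≡ 1 (mod x^3 + 11x^2 + 8x + 9).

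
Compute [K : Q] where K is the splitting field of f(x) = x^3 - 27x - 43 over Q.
[K : Q] = 6

By the rational root test, any rational root of the monic integer polynomial f(x) = x^3 - 27x - 43 must be an integer dividing the constant term -43, i.e. one of ±{1, 43}. Evaluating: f(1) = -69, f(-1) = -17, f(43) = 78303, f(-43) = -78389; none is 0, so f has no rational root and is therefore irreducible over Q (a cubic with no linear factor over a field is irreducible). For an irreducible cubic, the Galois group is A_3 or S_3 according as the discriminant disc(f) = -4a^3 - 27b^2 = -4·(-27)^3 - 27·(-43)^2 = 28809 is or is not a square in Q. Here disc(f) = 28809 is not a perfect square in Q, so the Galois group of f over Q is not contained in A_3 and must be all of S_3. The splitting field has degree |S_3| = 6 over Q, so [K : Q] = 6.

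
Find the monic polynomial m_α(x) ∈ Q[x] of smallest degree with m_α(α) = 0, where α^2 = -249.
m_α(x) = x^2 + 249

α satisfies α^2 + 249 = 0, so x^2 + 249 annihilates α. Since d = -249 is squarefree and ≠ 1, it is not a perfect square in Q, so x^2 + 249 has no rational root and is therefore irreducible over Q (a degree-2 polynomial over a field is irreducible iff it has no root). Hence m_α(x) = x^2 + 249.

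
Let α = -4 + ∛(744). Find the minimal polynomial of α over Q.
m_α(x) = x^3 + 12x^2 + 48x - 680

Set β = α + 4 = ∛(744), so β^3 = 744. Then (α + 4)^3 - 744 = 0, i.e. α is a root of g(x) = (x + 4)^3 - 744 = x^3 + 12x^2 + 48x - 680. Since g(x) = h(x + 4) where h(x) = x^3 - 744, and h is irreducible over Q (because 744 is not a perfect cube, so h has no rational root, and a monic cubic with no rational root is irreducible), g is also irreducible (irreducibility is preserved under the substitution x → x + 4). Hence m_α(x) = x^3 + 12x^2 + 48x - 680.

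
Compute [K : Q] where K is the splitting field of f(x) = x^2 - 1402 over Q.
[K : Q] = 2

f(x) = x^2 - 1402 factors as (x - √1402)(x + √1402). The splitting field is K = Q(√1402). Since 1402 is squarefree and > 1, it is not a perfect square, so x^2 - 1402 is irreducible over Q and [Q(√1402) : Q] = 2. Hence [K : Q] = 2.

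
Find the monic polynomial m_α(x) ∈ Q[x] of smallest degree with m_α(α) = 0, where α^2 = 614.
m_α(x) = x^2 - 614

α satisfies α^2 - 614 = 0, so x^2 - 614 annihilates α. Since d = 614 is squarefree and ≠ 1, it is not a perfect square in Q, so x^2 - 614 has no rational root and is therefore irreducible over Q (a degree-2 polynomial over a field is irreducible iff it has no root). Hence m_α(x) = x^2 - 614.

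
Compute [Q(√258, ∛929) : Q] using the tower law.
[Q(√258, ∛929) : Q] = 6

Let L = Q(√258, ∛929). Since Q(√258) ⊂ L and [Q(√258):Q] = 2, the tower law gives 2 | [L:Q]. Likewise Q(∛929) ⊂ L with [Q(∛929):Q] = 3 (because 929 is not a perfect cube), so 3 | [L:Q]. As gcd(2,3) = 1, [L:Q] is divisible by 6. Conversely L is generated over Q by √258 and ∛929, so [L:Q] ≤ 2·3 = 6. Therefore [Q(√258, ∛929) : Q] = 6.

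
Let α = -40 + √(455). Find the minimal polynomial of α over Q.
m_α(x) = x^2 + 80x + 1145

From α + 40 = √(455), squaring gives (α + 40)^2 = 455, i.e. α^2 + 80α + 1600 = 455, so α^2 + 80α + 1145 = 0. The discriminant of x^2 + 80x + 1145 is (80)^2 - 4·(1145) = 6400 - 4580 = 1820, and 4·(455) is not a perfect square in Q since 455 is squarefree and ≠ 1. Hence x^2 + 80x + 1145 is irreducible over Q and is the minimal polynomial of α.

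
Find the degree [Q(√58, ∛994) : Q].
[Q(√58, ∛994) : Q] = 6

Let L = Q(√58, ∛994). Since Q(√58) ⊂ L and [Q(√58):Q] = 2, the tower law gives 2 | [L:Q]. Likewise Q(∛994) ⊂ L with [Q(∛994):Q] = 3 (because 994 is not a perfect cube), so 3 | [L:Q]. As gcd(2,3) = 1, [L:Q] is divisible by 6. Conversely L is generated over Q by √58 and ∛994, so [L:Q] ≤ 2·3 = 6. Therefore [Q(√58, ∛994) : Q] = 6.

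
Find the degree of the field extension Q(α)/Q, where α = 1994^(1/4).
[Q(α):Q] = 4

α is a root of x^4 - 1994. By Eisenstein's criterion at the prime p = 2 (which divides the constant term 1994 but p^2 = 4 does not, since 1994 is squarefree), x^4 - 1994 is irreducible over Q. Hence [Q(α):Q] = 4.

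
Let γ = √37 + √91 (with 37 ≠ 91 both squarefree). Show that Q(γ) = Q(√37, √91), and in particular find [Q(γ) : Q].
[Q(γ) : Q] = 4 (equivalently, Q(γ) = Q(√37, √91))

Obviously Q(γ) ⊆ Q(√37, √91), and [Q(√37, √91):Q] = 4 (since 37, 91 are distinct squarefree integers > 1 with 3367 not a perfect square). To show equality we compute the minimal polynomial of γ. From γ = √37 + √91: γ^2 = 37 + 2√(3367) + 91 = 128 + 2√(3367), so γ^2 - 128 = 2√(3367); squaring, (γ^2 - 128)^2 = 4·3367, i.e. γ^4 - 256γ^2 + 16384 - 13468 = 0, i.e. γ^4 - 256γ^2 + 2916 = 0. So γ is a root of x^4 - 256x^2 + 2916. This polynomial is irreducible over Q: it has no rational root (each ±√37 ± √91 is irrational), and any factorization into two quadratics over Q would force √(3367) ∈ Q (pairing opposite roots) or √37, √91 ∈ Q (other pairings), all impossible. Hence [Q(γ):Q] = 4 = [Q(√37, √91):Q], so Q(γ) = Q(√37, √91).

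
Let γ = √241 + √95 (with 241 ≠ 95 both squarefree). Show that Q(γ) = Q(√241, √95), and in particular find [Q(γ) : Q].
[Q(γ) : Q] = 4 (equivalently, Q(γ) = Q(√241, √95))

Obviously Q(γ) ⊆ Q(√241, √95), and [Q(√241, √95):Q] = 4 (since 241, 95 are distinct squarefree integers > 1 with 22895 not a perfect square). To show equality we compute the minimal polynomial of γ. From γ = √241 + √95: γ^2 = 241 + 2√(22895) + 95 = 336 + 2√(22895), so γ^2 - 336 = 2√(22895); squaring, (γ^2 - 336)^2 = 4·22895, i.e. γ^4 - 672γ^2 + 112896 - 91580 = 0, i.e. γ^4 - 672γ^2 + 21316 = 0. So γ is a root of x^4 - 672x^2 + 21316. This polynomial is irreducible over Q: it has no rational root (each ±√241 ± √95 is irrational), and any factorization into two quadratics over Q would force √(22895) ∈ Q (pairing opposite roots) or √241, √95 ∈ Q (other pairings), all impossible. Hence [Q(γ):Q] = 4 = [Q(√241, √95):Q], so Q(γ) = Q(√241, √95).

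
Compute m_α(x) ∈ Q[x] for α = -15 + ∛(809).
m_α(x) = x^3 + 45x^2 + 675x + 2566

Set β = α + 15 = ∛(809), so β^3 = 809. Then (α + 15)^3 - 809 = 0, i.e. α is a root of g(x) = (x + 15)^3 - 809 = x^3 + 45x^2 + 675x + 2566. Since g(x) = h(x + 15) where h(x) = x^3 - 809, and h is irreducible over Q (because 809 is not a perfect cube, so h has no rational root, and a monic cubic with no rational root is irreducible), g is also irreducible (irreducibility is preserved under the substitution x → x + 15). Hence m_α(x) = x^3 + 45x^2 + 675x + 2566.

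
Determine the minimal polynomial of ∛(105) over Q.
m_α(x) = x^3 - 105

α satisfies α^3 = 105, so x^3 - 105 annihilates α. By the rational root test, a rational root p/q (in lowest terms) of x^3 - 105 would satisfy p^3 = 105 q^3, forcing q = 1 and p^3 = 105; but 105 is not a perfect cube, contradiction. A monic cubic over Q with no rational root is irreducible (any nontrivial factorization would include a linear factor). Hence x^3 - 105 is the minimal polynomial of α, and in particular [Q(α):Q] = 3.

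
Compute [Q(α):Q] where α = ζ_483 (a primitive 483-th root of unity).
[Q(α):Q] = 264

The minimal polynomial of ζ_483 over Q is the 483-th cyclotomic polynomial Φ_483(x), which is irreducible over Q and has degree φ(483) = 264. Hence [Q(α):Q] = φ(483) = 264.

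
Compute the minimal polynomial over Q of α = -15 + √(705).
m_α(x) = x^2 + 30x - 480

From α + 15 = √(705), squaring gives (α + 15)^2 = 705, i.e. α^2 + 30α + 225 = 705, so α^2 + 30α - 480 = 0. The discriminant of x^2 + 30x - 480 is (30)^2 - 4·(-480) = 900 + 1920 = 2820, and 4·(705) is not a perfect square in Q since 705 is squarefree and ≠ 1. Hence x^2 + 30x - 480 is irreducible over Q and is the minimal polynomial of α.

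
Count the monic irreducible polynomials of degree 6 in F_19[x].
There are 7839780 monic irreducible polynomials of degree 6 over F_19

Each element of F_{19^6} that lies in no proper subfield is a root of exactly one monic irreducible of degree 6 over F_19, and each such polynomial has 6 distinct roots in F_{19^6}. By Möbius inversion the count is N_19(6) = (1/6) Σ_{d|6} μ(6/d) · 19^d = (1/6)(μ(6)·19^1 + μ(3)·19^2 + μ(2)·19^3 + μ(1)·19^6) = 47038680/6 = 7839780.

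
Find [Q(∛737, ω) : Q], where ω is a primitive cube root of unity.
[Q(∛737, ω) : Q] = 6

[Q(∛737):Q] = 3 (min poly x^3 - 737, irreducible since 737 is not a perfect cube). [Q(ω):Q] = 2 (min poly x^2 + x + 1). Since Q(∛737) ⊂ R and ω ∉ R, we have ω ∉ Q(∛737), so x^2 + x + 1 remains irreducible over Q(∛737) and [Q(∛737, ω) : Q(∛737)] = 2. By the tower law, [Q(∛737, ω) : Q] = 3 · 2 = 6. (In fact Q(∛737, ω) is the splitting field of x^3 - 737 over Q.)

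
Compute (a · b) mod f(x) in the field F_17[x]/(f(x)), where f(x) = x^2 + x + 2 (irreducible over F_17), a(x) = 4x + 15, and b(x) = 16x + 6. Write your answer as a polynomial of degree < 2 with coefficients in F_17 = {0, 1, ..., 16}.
a · b ≡ 13x + 13 (mod f(x))

Multiply in F_17[x]: a(x)·b(x) = (4x + 15)·(16x + 6) = 13x^2 + 9x + 5. This has degree ≥ 2, so divide by f(x) over F_17: 13x^2 + 9x + 5 = (13)·(x^2 + x + 2) + (13x + 13). Hence a·b ≡ 13x + 13 (mod f). (F_17[x]/(f) is a field with 17^2 = 289 elements since f is irreducible of degree 2.)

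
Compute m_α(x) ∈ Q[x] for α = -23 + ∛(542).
m_α(x) = x^3 + 69x^2 + 1587x + 11625

Set β = α + 23 = ∛(542), so β^3 = 542. Then (α + 23)^3 - 542 = 0, i.e. α is a root of g(x) = (x + 23)^3 - 542 = x^3 + 69x^2 + 1587x + 11625. Since g(x) = h(x + 23) where h(x) = x^3 - 542, and h is irreducible over Q (because 542 is not a perfect cube, so h has no rational root, and a monic cubic with no rational root is irreducible), g is also irreducible (irreducibility is preserved under the substitution x → x + 23). Hence m_α(x) = x^3 + 69x^2 + 1587x + 11625.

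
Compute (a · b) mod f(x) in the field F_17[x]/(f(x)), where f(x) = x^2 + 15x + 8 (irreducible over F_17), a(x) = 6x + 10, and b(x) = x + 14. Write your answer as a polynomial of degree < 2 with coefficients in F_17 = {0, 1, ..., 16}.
a · b ≡ 4x + 7 (mod f(x))

Multiply in F_17[x]: a(x)·b(x) = (6x + 10)·(x + 14) = 6x^2 + 9x + 4. This has degree ≥ 2, so divide by f(x) over F_17: 6x^2 + 9x + 4 = (6)·(x^2 + 15x + 8) + (4x + 7). Hence a·b ≡ 4x + 7 (mod f). (F_17[x]/(f) is a field with 17^2 = 289 elements since f is irreducible of degree 2.)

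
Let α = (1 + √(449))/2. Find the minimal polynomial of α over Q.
m_α(x) = x^2 - x - 112

From 2α - 1 = √(449), squaring gives (2α - 1)^2 = 449, i.e. 4α^2 - 4α + 1 = 449, so α^2 - α + (1 - 449)/4 = 0. Since 449 ≡ 1 (mod 4), (1 - 449)/4 = -112 ∈ Z. The polynomial x^2 - x - 112 has discriminant 1 - 4·(-112) = 449, which is not a perfect square in Q (d = 449 is squarefree and ≠ 1), so x^2 - x - 112 is irreducible over Q. It is the minimal polynomial of α.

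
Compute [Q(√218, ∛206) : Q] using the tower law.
[Q(√218, ∛206) : Q] = 6

Let L = Q(√218, ∛206). Since Q(√218) ⊂ L and [Q(√218):Q] = 2, the tower law gives 2 | [L:Q]. Likewise Q(∛206) ⊂ L with [Q(∛206):Q] = 3 (because 206 is not a perfect cube), so 3 | [L:Q]. As gcd(2,3) = 1, [L:Q] is divisible by 6. Conversely L is generated over Q by √218 and ∛206, so [L:Q] ≤ 2·3 = 6. Therefore [Q(√218, ∛206) : Q] = 6.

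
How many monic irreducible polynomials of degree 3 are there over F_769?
There are 151585280 monic irreducible polynomials of degree 3 over F_769

Each element of F_{769^3} that lies in no proper subfield is a root of exactly one monic irreducible of degree 3 over F_769, and each such polynomial has 3 distinct roots in F_{769^3}. By Möbius inversion the count is N_769(3) = (1/3) Σ_{d|3} μ(3/d) · 769^d = (1/3)(μ(3)·769^1 + μ(1)·769^3) = 454755840/3 = 151585280.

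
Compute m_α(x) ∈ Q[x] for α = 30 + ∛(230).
m_α(x) = x^3 - 90x^2 + 2700x - 27230

Set β = α - 30 = ∛(230), so β^3 = 230. Then (α - 30)^3 - 230 = 0, i.e. α is a root of g(x) = (x - 30)^3 - 230 = x^3 - 90x^2 + 2700x - 27230. Since g(x) = h(x - 30) where h(x) = x^3 - 230, and h is irreducible over Q (because 230 is not a perfect cube, so h has no rational root, and a monic cubic with no rational root is irreducible), g is also irreducible (irreducibility is preserved under the substitution x → x - 30). Hence m_α(x) = x^3 - 90x^2 + 2700x - 27230.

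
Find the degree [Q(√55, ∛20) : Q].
[Q(√55, ∛20) : Q] = 6

Let L = Q(√55, ∛20). Since Q(√55) ⊂ L and [Q(√55):Q] = 2, the tower law gives 2 | [L:Q]. Likewise Q(∛20) ⊂ L with [Q(∛20):Q] = 3 (because 20 is not a perfect cube), so 3 | [L:Q]. As gcd(2,3) = 1, [L:Q] is divisible by 6. Conversely L is generated over Q by √55 and ∛20, so [L:Q] ≤ 2·3 = 6. Therefore [Q(√55, ∛20) : Q] = 6.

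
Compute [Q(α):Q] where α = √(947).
[Q(α):Q] = 2

[Q(α):Q] equals the degree of the minimal polynomial of α. Here α^2 = 947 and x^2 - 947 is irreducible (d = 947 is squarefree, ≠ 1, hence not a square), so deg(m_α) = 2. Thus [Q(α):Q] = 2.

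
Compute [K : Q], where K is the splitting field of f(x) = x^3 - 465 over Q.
[K : Q] = 6

The roots of x^3 - 465 are ∛465, ω∛465, ω^2∛465 where ω = e^(2πi/3) is a primitive cube root of unity, so K = Q(∛465, ω). Now [Q(∛465):Q] = 3 (since 465 is not a perfect cube, x^3 - 465 is irreducible) and [Q(ω):Q] = 2. Both 2 and 3 divide [K:Q], and [K:Q] ≤ 3·2 = 6, so [K:Q] = 6. (Equivalently: Q(∛465) ⊂ R but ω ∉ R, so [K : Q(∛465)] = 2.)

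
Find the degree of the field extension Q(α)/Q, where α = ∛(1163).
[Q(α):Q] = 3

The minimal polynomial of α is x^3 - 1163, irreducible over Q since 1163 is not a perfect cube (so x^3 - 1163 has no rational root). Hence [Q(α):Q] = deg(m_α) = 3.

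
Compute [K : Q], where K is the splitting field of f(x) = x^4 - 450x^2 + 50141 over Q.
[K : Q] = 4

Solving the quadratic in x^2: x^2 = (450 ± √(450^2 - 4·50141))/2 = (450 ± √1936)/2 = (450 ± 44)/2, giving x^2 = 203 or x^2 = 247. So f(x) = (x^2 - 203)(x^2 - 247) and the roots of f are ±√203, ±√247. Hence the splitting field is K = Q(√203, √247). Since 203 and 247 are distinct squarefree integers > 1, their product 50141 is not a perfect square, so √247 ∉ Q(√203). By the tower law [K:Q] = [Q(√203,√247):Q(√203)] · [Q(√203):Q] = 2 · 2 = 4.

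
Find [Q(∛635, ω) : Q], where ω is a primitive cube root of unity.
[Q(∛635, ω) : Q] = 6

[Q(∛635):Q] = 3 (min poly x^3 - 635, irreducible since 635 is not a perfect cube). [Q(ω):Q] = 2 (min poly x^2 + x + 1). Since Q(∛635) ⊂ R and ω ∉ R, we have ω ∉ Q(∛635), so x^2 + x + 1 remains irreducible over Q(∛635) and [Q(∛635, ω) : Q(∛635)] = 2. By the tower law, [Q(∛635, ω) : Q] = 3 · 2 = 6. (In fact Q(∛635, ω) is the splitting field of x^3 - 635 over Q.)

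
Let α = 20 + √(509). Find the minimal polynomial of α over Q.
m_α(x) = x^2 - 40x - 109

From α - 20 = √(509), squaring gives (α - 20)^2 = 509, i.e. α^2 - 40α + 400 = 509, so α^2 - 40α - 109 = 0. The discriminant of x^2 - 40x - 109 is (-40)^2 - 4·(-109) = 1600 + 436 = 2036, and 4·(509) is not a perfect square in Q since 509 is squarefree and ≠ 1. Hence x^2 - 40x - 109 is irreducible over Q and is the minimal polynomial of α.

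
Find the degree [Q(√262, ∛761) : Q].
[Q(√262, ∛761) : Q] = 6

Let L = Q(√262, ∛761). Since Q(√262) ⊂ L and [Q(√262):Q] = 2, the tower law gives 2 | [L:Q]. Likewise Q(∛761) ⊂ L with [Q(∛761):Q] = 3 (because 761 is not a perfect cube), so 3 | [L:Q]. As gcd(2,3) = 1, [L:Q] is divisible by 6. Conversely L is generated over Q by √262 and ∛761, so [L:Q] ≤ 2·3 = 6. Therefore [Q(√262, ∛761) : Q] = 6.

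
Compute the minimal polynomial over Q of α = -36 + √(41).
m_α(x) = x^2 + 72x + 1255

From α + 36 = √(41), squaring gives (α + 36)^2 = 41, i.e. α^2 + 72α + 1296 = 41, so α^2 + 72α + 1255 = 0. The discriminant of x^2 + 72x + 1255 is (72)^2 - 4·(1255) = 5184 - 5020 = 164, and 4·(41) is not a perfect square in Q since 41 is squarefree and ≠ 1. Hence x^2 + 72x + 1255 is irreducible over Q and is the minimal polynomial of α.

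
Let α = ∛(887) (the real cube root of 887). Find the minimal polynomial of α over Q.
m_α(x) = x^3 - 887

α satisfies α^3 = 887, so x^3 - 887 annihilates α. By the rational root test, a rational root p/q (in lowest terms) of x^3 - 887 would satisfy p^3 = 887 q^3, forcing q = 1 and p^3 = 887; but 887 is not a perfect cube, contradiction. A monic cubic over Q with no rational root is irreducible (any nontrivial factorization would include a linear factor). Hence x^3 - 887 is the minimal polynomial of α, and in particular [Q(α):Q] = 3.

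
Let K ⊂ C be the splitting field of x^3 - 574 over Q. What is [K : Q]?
[K : Q] = 6

The roots of x^3 - 574 are ∛574, ω∛574, ω^2∛574 where ω = e^(2πi/3) is a primitive cube root of unity, so K = Q(∛574, ω). Now [Q(∛574):Q] = 3 (since 574 is not a perfect cube, x^3 - 574 is irreducible) and [Q(ω):Q] = 2. Both 2 and 3 divide [K:Q], and [K:Q] ≤ 3·2 = 6, so [K:Q] = 6. (Equivalently: Q(∛574) ⊂ R but ω ∉ R, so [K : Q(∛574)] = 2.)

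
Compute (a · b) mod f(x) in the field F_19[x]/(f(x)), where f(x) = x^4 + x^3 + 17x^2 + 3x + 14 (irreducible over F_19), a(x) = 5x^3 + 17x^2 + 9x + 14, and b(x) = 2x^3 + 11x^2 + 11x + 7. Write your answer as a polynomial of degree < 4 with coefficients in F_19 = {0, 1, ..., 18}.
a · b ≡ 10x^3 + 17x^2 + 9x + 1 (mod f(x))

Multiply in F_19[x]: a(x)·b(x) = (5x^3 + 17x^2 + 9x + 14)·(2x^3 + 11x^2 + 11x + 7) = 10x^6 + 13x^5 + 13x^4 + 7x^3 + 11x^2 + 8x + 3. This has degree ≥ 4, so divide by f(x) over F_19: 10x^6 + 13x^5 + 13x^4 + 7x^3 + 11x^2 + 8x + 3 = (10x^2 + 3x + 11)·(x^4 + x^3 + 17x^2 + 3x + 14) + (10x^3 + 17x^2 + 9x + 1). Hence a·b ≡ 10x^3 + 17x^2 + 9x + 1 (mod f). (F_19[x]/(f) is a field with 19^4 = 130321 elements since f is irreducible of degree 4.)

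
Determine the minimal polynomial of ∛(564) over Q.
m_α(x) = x^3 - 564

α satisfies α^3 = 564, so x^3 - 564 annihilates α. By the rational root test, a rational root p/q (in lowest terms) of x^3 - 564 would satisfy p^3 = 564 q^3, forcing q = 1 and p^3 = 564; but 564 is not a perfect cube, contradiction. A monic cubic over Q with no rational root is irreducible (any nontrivial factorization would include a linear factor). Hence x^3 - 564 is the minimal polynomial of α, and in particular [Q(α):Q] = 3.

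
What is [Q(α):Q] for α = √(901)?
[Q(α):Q] = 2

[Q(α):Q] equals the degree of the minimal polynomial of α. Here α^2 = 901 and x^2 - 901 is irreducible (d = 901 is squarefree, ≠ 1, hence not a square), so deg(m_α) = 2. Thus [Q(α):Q] = 2.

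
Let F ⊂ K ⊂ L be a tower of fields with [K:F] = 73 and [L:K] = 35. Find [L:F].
[L:F] = 2555

The tower law says that for any tower of field extensions F ⊂ K ⊂ L with finite degrees, [L:F] = [L:K] · [K:F]. Here this gives [L:F] = 35 · 73 = 2555.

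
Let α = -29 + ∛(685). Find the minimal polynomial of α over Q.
m_α(x) = x^3 + 87x^2 + 2523x + 23704

Set β = α + 29 = ∛(685), so β^3 = 685. Then (α + 29)^3 - 685 = 0, i.e. α is a root of g(x) = (x + 29)^3 - 685 = x^3 + 87x^2 + 2523x + 23704. Since g(x) = h(x + 29) where h(x) = x^3 - 685, and h is irreducible over Q (because 685 is not a perfect cube, so h has no rational root, and a monic cubic with no rational root is irreducible), g is also irreducible (irreducibility is preserved under the substitution x → x + 29). Hence m_α(x) = x^3 + 87x^2 + 2523x + 23704.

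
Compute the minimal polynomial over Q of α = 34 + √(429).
m_α(x) = x^2 - 68x + 727

From α - 34 = √(429), squaring gives (α - 34)^2 = 429, i.e. α^2 - 68α + 1156 = 429, so α^2 - 68α + 727 = 0. The discriminant of x^2 - 68x + 727 is (-68)^2 - 4·(727) = 4624 - 2908 = 1716, and 4·(429) is not a perfect square in Q since 429 is squarefree and ≠ 1. Hence x^2 - 68x + 727 is irreducible over Q and is the minimal polynomial of α.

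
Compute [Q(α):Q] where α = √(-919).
[Q(α):Q] = 2

[Q(α):Q] equals the degree of the minimal polynomial of α. Here α^2 = -919 and x^2 + 919 is irreducible (d = -919 is squarefree, ≠ 1, hence not a square), so deg(m_α) = 2. Thus [Q(α):Q] = 2.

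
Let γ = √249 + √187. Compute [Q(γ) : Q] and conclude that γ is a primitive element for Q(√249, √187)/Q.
[Q(γ) : Q] = 4 (equivalently, Q(γ) = Q(√249, √187))

Obviously Q(γ) ⊆ Q(√249, √187), and [Q(√249, √187):Q] = 4 (since 249, 187 are distinct squarefree integers > 1 with 46563 not a perfect square). To show equality we compute the minimal polynomial of γ. From γ = √249 + √187: γ^2 = 249 + 2√(46563) + 187 = 436 + 2√(46563), so γ^2 - 436 = 2√(46563); squaring, (γ^2 - 436)^2 = 4·46563, i.e. γ^4 - 872γ^2 + 190096 - 186252 = 0, i.e. γ^4 - 872γ^2 + 3844 = 0. So γ is a root of x^4 - 872x^2 + 3844. This polynomial is irreducible over Q: it has no rational root (each ±√249 ± √187 is irrational), and any factorization into two quadratics over Q would force √(46563) ∈ Q (pairing opposite roots) or √249, √187 ∈ Q (other pairings), all impossible. Hence [Q(γ):Q] = 4 = [Q(√249, √187):Q], so Q(γ) = Q(√249, √187).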